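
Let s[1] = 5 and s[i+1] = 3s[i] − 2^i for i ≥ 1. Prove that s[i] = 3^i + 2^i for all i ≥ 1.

Base case: s[1] = 5, and 3^1 + 2^1 = 3 + 2 = 5.
Assume s[k] = 3^k + 2^k for some k ≥ 1.
Then s[k+1] = 3s[k] − 2^k = 3·(3^k + 2^k) − 2^k = 3^{k+1} + 3·2^k − 2^k = 3^{k+1} + 2·2^k = 3^{k+1} + 2^{k+1}.
So the formula holds for k+1, and by induction s[i] = 3^i + 2^i for all i ≥ 1.

s[i] = 3^i + 2^i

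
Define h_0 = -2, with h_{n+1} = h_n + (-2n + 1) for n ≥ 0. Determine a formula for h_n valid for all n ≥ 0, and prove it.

Claim: h_n = -n^2 + 2n − 2.

Base case: h_0 = -2, and -0^2 + 2·0 − 2 = -2.
Assume h_j = -j^2 + 2j − 2.
Then h_{j+1} = h_j + (-2j + 1) = (-j^2 + 2j − 2) + (-2j + 1) = -j^2 − 1,
and -(j+1)^2 + 2·(j+1) − 2 = -j^2 − 1.
Hence h_n = -n^2 + 2n − 2 for every n ≥ 0, by induction.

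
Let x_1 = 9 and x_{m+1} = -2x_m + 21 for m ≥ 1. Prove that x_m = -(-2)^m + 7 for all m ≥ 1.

Base case: x_1 = 9, and -(-2)^1 + 7 = 2 + 7 = 9.
Assume x_j = -(-2)^j + 7 for some j ≥ 1.
Then x_{j+1} = -2x_j + 21 = -2·(-(-2)^j + 7) + 21 = 2·(-2)^j − 14 + 21 = -(-2)^{j+1} + 7.
So the formula holds for j+1, and by induction x_m = -(-2)^m + 7 for all m ≥ 1.

x_m = -(-2)^m + 7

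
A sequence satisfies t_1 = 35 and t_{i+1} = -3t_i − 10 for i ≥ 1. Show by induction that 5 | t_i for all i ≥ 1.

Base case: t_1 = 35 = 5·7, so 5 | t_1.
Assume 5 | t_m, so t_m = 5s for some integer s.
Then t_{m+1} = -3t_m − 10 = -3·(5s) − 10 = 5(-3s − 2), so 5 | t_{m+1}.
This completes the inductive step, so 5 | t_i for all i ≥ 1.

5 | t_i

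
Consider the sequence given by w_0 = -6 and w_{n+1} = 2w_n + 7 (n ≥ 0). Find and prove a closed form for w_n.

Claim: w_n = 2^n − 7.

Base case: w_0 = -6, and 2^0 − 7 = 1 − 7 = -6.
Assume w_k = 2^k − 7 for some k ≥ 0.
Then w_{k+1} = 2w_k + 7 = 2·(2^k − 7) + 7 = 2^{k+1} − 14 + 7 = 2^{k+1} − 7.
So the formula holds for k+1, and by induction w_n = 2^n − 7 for all n ≥ 0.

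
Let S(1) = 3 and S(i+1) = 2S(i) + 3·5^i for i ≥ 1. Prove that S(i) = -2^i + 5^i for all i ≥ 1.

Base case: S(1) = 3, and -2^1 + 5^1 = -2 + 5 = 3.
Assume S(r) = -2^r + 5^r for some r ≥ 1.
Then S(r+1) = 2S(r) + 3·5^r = 2·(-2^r + 5^r) + 3·5^r = -2^{r+1} + 2·5^r + 3·5^r = -2^{r+1} + 5·5^r = -2^{r+1} + 5^{r+1}.
This completes the inductive step, so S(i) = -2^i + 5^i for all i ≥ 1.

S(i) = -2^i + 5^i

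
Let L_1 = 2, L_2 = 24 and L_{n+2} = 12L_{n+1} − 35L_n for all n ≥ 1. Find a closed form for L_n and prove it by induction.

Claim: L_n = -5^n + 7^n.

Base cases: L_1 = 2 and -5^1 + 7^1 = 2; L_2 = 24 and -5^2 + 7^2 = 24.
Assume L_j = -5^j + 7^j for all 1 ≤ j ≤ k, where k ≥ 2.
Then L_{k+1} = 12L_k − 35L_{k−1} = 12·(-5^k + 7^k) − 35·(-5^{k−1} + 7^{k−1}) = -(12·5 − 35)5^{k−1} + (12·7 − 35)7^{k−1} = -25·5^{k−1} + 49·7^{k−1} = -5^{k+1} + 7^{k+1}.
This completes the inductive step, so L_n = -5^n + 7^n for all n ≥ 1.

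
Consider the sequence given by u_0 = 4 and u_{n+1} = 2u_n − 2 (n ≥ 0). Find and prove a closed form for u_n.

Claim: u_n = 2^{n+1} + 2.

Base case: u_0 = 4, and 2^{0+1} + 2 = 2 + 2 = 4.
Assume u_k = 2^{k+1} + 2 for some k ≥ 0.
Then u_{k+1} = 2u_k − 2 = 2·(2^{k+1} + 2) − 2 = 2^{k+2} + 4 − 2 = 2^{k+2} + 2.
This completes the inductive step, so u_n = 2^{n+1} + 2 for all n ≥ 0.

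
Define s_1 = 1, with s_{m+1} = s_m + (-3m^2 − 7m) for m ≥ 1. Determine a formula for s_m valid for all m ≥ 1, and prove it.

Claim: s_m = -m^3 − 2m^2 + 3m + 1.

Base case: s_1 = 1, and -1^3 − 2·1^2 + 3·1 + 1 = 1.
Assume s_j = -j^3 − 2j^2 + 3j + 1.
Then s_{j+1} = s_j + (-3j^2 − 7j) = (-j^3 − 2j^2 + 3j + 1) + (-3j^2 − 7j) = -j^3 − 5j^2 − 4j + 1,
and -(j+1)^3 − 2·(j+1)^2 + 3·(j+1) + 1 = -j^3 − 5j^2 − 4j + 1.
By induction, s_m = -m^3 − 2m^2 + 3m + 1 for all m ≥ 1.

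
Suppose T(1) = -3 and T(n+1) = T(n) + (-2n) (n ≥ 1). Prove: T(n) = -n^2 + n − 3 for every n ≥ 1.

Base case: T(1) = -3, and -1^2 + 1 − 3 = -3.
Assume T(k) = -k^2 + k − 3.
Then T(k+1) = T(k) + (-2k) = (-k^2 + k − 3) + (-2k) = -k^2 − k − 3,
and -(k+1)^2 + (k+1) − 3 = -k^2 − k − 3.
By induction, T(n) = -n^2 + n − 3 for all n ≥ 1.

T(n) = -n^2 + n − 3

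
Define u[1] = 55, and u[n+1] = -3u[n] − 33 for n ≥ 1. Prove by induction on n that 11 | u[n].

Base case: u[1] = 55 = 11·5, so 11 | u[1].
Assume 11 | u[r], so u[r] = 11t for some integer t.
Then u[r+1] = -3u[r] − 33 = -3·(11t) − 33 = 11(-3t − 3), so 11 | u[r+1].
Hence 11 | u[n] for every n ≥ 1, by induction.

11 | u[n]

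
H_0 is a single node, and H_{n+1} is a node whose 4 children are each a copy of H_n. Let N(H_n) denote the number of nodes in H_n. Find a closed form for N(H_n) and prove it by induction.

Claim: N(H_n) = (4^{n+1} − 1)/3.

Base case: N(H_0) = 1, and (4^{0+1} − 1)/3 = 1.
Assume N(H_r) = (4^{r+1} − 1)/3.
Then N(H_{r+1}) = 1 + 4N(H_r) = 1 + 4·(4^{r+1} − 1)/3 = 1 + (4^{r+2} − 4)/3 = (3 + 4^{r+2} − 4)/3 = (4^{r+2} − 1)/3.
By induction, N(H_n) = (4^{n+1} − 1)/3 for all n ≥ 0.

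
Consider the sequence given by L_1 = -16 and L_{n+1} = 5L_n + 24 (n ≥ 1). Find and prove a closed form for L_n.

Claim: L_n = -2·5^n − 6.

Base case: L_1 = -16, and -2·5^1 − 6 = -10 − 6 = -16.
Assume L_r = -2·5^r − 6 for some r ≥ 1.
Then L_{r+1} = 5L_r + 24 = 5·(-2·5^r − 6) + 24 = -10·5^r − 30 + 24 = -2·5^{r+1} − 6.
By induction, L_n = -2·5^n − 6 for all n ≥ 1.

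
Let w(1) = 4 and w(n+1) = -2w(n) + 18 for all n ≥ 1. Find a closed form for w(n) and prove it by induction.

Claim: w(n) = (-2)^n + 6.

Base case: w(1) = 4, and (-2)^1 + 6 = -2 + 6 = 4.
Assume w(r) = (-2)^r + 6 for some r ≥ 1.
Then w(r+1) = -2w(r) + 18 = -2·((-2)^r + 6) + 18 = -2·(-2)^r − 12 + 18 = (-2)^{r+1} + 6.
So the formula holds for r+1, and by induction w(n) = (-2)^n + 6 for all n ≥ 1.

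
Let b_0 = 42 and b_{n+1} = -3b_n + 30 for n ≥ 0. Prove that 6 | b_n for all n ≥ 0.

Base case: b_0 = 42 = 6·7, so 6 | b_0.
Assume 6 | b_j, so b_j = 6t for some integer t.
Then b_{j+1} = -3b_j + 30 = -3·(6t) + 30 = 6(-3t + 5), so 6 | b_{j+1}.
By induction, 6 | b_n for all n ≥ 0.

6 | b_n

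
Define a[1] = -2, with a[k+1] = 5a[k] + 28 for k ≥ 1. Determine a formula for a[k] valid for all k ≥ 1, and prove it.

Claim: a[k] = 5^k − 7.

Base case: a[1] = -2, and 5^1 − 7 = 5 − 7 = -2.
Assume a[j] = 5^j − 7 for some j ≥ 1.
Then a[j+1] = 5a[j] + 28 = 5·(5^j − 7) + 28 = 5^{j+1} − 35 + 28 = 5^{j+1} − 7.
Hence a[k] = 5^k − 7 for every k ≥ 1, by induction.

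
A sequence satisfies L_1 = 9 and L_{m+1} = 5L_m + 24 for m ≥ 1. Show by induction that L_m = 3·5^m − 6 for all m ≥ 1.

Base case: L_1 = 9, and 3·5^1 − 6 = 15 − 6 = 9.
Assume L_j = 3·5^j − 6 for some j ≥ 1.
Then L_{j+1} = 5L_j + 24 = 5·(3·5^j − 6) + 24 = 15·5^j − 30 + 24 = 3·5^{j+1} − 6.
So the formula holds for j+1, and by induction L_m = 3·5^m − 6 for all m ≥ 1.

L_m = 3·5^m − 6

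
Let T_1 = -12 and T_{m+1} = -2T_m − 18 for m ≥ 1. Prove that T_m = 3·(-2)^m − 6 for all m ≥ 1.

Base case: T_1 = -12, and 3·(-2)^1 − 6 = -6 − 6 = -12.
Assume T_k = 3·(-2)^k − 6 for some k ≥ 1.
Then T_{k+1} = -2T_k − 18 = -2·(3·(-2)^k − 6) − 18 = -6·(-2)^k + 12 − 18 = 3·(-2)^{k+1} − 6.
By induction, T_m = 3·(-2)^m − 6 for all m ≥ 1.

T_m = 3·(-2)^m − 6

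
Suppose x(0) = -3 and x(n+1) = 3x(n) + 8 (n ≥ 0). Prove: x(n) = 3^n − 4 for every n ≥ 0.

Base case: x(0) = -3, and 3^0 − 4 = 1 − 4 = -3.
Assume x(m) = 3^m − 4 for some m ≥ 0.
Then x(m+1) = 3x(m) + 8 = 3·(3^m − 4) + 8 = 3^{m+1} − 12 + 8 = 3^{m+1} − 4.
This completes the inductive step, so x(n) = 3^n − 4 for all n ≥ 0.

x(n) = 3^n − 4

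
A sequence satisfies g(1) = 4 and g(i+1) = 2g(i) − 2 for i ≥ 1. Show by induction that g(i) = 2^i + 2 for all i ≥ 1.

Base case: g(1) = 4, and 2^1 + 2 = 2 + 2 = 4.
Assume g(r) = 2^r + 2 for some r ≥ 1.
Then g(r+1) = 2g(r) − 2 = 2·(2^r + 2) − 2 = 2^{r+1} + 4 − 2 = 2^{r+1} + 2.
Hence g(i) = 2^i + 2 for every i ≥ 1, by induction.

g(i) = 2^i + 2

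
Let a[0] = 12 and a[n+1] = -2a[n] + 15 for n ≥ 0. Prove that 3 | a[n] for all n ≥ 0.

Base case: a[0] = 12 = 3·4, so 3 | a[0].
Assume 3 | a[k], so a[k] = 3t for some integer t.
Then a[k+1] = -2a[k] + 15 = -2·(3t) + 15 = 3(-2t + 5), so 3 | a[k+1].
Hence 3 | a[n] for every n ≥ 0, by induction.

3 | a[n]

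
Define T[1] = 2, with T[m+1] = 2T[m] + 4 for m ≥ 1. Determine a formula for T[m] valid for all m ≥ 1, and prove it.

Claim: T[m] = 3·2^m − 4.

Base case: T[1] = 2, and 3·2^1 − 4 = 6 − 4 = 2.
Assume T[r] = 3·2^r − 4 for some r ≥ 1.
Then T[r+1] = 2T[r] + 4 = 2·(3·2^r − 4) + 4 = 6·2^r − 8 + 4 = 3·2^{r+1} − 4.
Hence T[m] = 3·2^m − 4 for every m ≥ 1, by induction.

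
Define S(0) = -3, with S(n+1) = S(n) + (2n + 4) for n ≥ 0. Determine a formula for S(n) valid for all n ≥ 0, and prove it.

Claim: S(n) = n^2 + 3n − 3.

Base case: S(0) = -3, and 0^2 + 3·0 − 3 = -3.
Assume S(j) = j^2 + 3j − 3.
Then S(j+1) = S(j) + (2j + 4) = (j^2 + 3j − 3) + (2j + 4) = j^2 + 5j + 1,
and (j+1)^2 + 3·(j+1) − 3 = j^2 + 5j + 1.
Hence S(n) = n^2 + 3n − 3 for every n ≥ 0, by induction.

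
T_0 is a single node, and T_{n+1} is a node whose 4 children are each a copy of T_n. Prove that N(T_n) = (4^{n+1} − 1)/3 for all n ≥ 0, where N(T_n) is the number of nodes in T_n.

Base case: N(T_0) = 1, and (4^{0+1} − 1)/3 = 1.
Assume N(T_r) = (4^{r+1} − 1)/3.
Then N(T_{r+1}) = 1 + 4N(T_r) = 1 + 4·(4^{r+1} − 1)/3 = 1 + (4^{r+2} − 4)/3 = (3 + 4^{r+2} − 4)/3 = (4^{r+2} − 1)/3.
So the formula holds for r+1, and by induction N(T_n) = (4^{n+1} − 1)/3 for all n ≥ 0.

N(T_n) = (4^{n+1} − 1)/3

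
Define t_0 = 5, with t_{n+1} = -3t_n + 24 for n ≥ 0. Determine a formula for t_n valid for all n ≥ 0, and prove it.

Claim: t_n = -(-3)^n + 6.

Base case: t_0 = 5, and -(-3)^0 + 6 = -1 + 6 = 5.
Assume t_j = -(-3)^j + 6 for some j ≥ 0.
Then t_{j+1} = -3t_j + 24 = -3·(-(-3)^j + 6) + 24 = 3·(-3)^j − 18 + 24 = -(-3)^{j+1} + 6.
This completes the inductive step, so t_n = -(-3)^n + 6 for all n ≥ 0.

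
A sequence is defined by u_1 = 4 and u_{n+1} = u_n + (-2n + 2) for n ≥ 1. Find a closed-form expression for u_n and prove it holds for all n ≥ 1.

Claim: u_n = -n^2 + 3n + 2.

Base case: u_1 = 4, and -1^2 + 3·1 + 2 = 4.
Assume u_j = -j^2 + 3j + 2.
Then u_{j+1} = u_j + (-2j + 2) = (-j^2 + 3j + 2) + (-2j + 2) = -j^2 + j + 4,
and -(j+1)^2 + 3·(j+1) + 2 = -j^2 + j + 4.
By induction, u_n = -n^2 + 3n + 2 for all n ≥ 1.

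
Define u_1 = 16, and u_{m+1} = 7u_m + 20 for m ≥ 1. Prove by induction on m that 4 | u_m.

Base case: u_1 = 16 = 4·4, so 4 | u_1.
Assume 4 | u_j, so u_j = 4t for some integer t.
Then u_{j+1} = 7u_j + 20 = 7·(4t) + 20 = 4(7t + 5), so 4 | u_{j+1}.
This completes the inductive step, so 4 | u_m for all m ≥ 1.

4 | u_m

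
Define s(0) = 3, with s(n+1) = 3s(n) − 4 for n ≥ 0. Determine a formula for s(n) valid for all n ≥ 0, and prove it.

Claim: s(n) = 3^n + 2.

Base case: s(0) = 3, and 3^0 + 2 = 1 + 2 = 3.
Assume s(r) = 3^r + 2 for some r ≥ 0.
Then s(r+1) = 3s(r) − 4 = 3·(3^r + 2) − 4 = 3^{r+1} + 6 − 4 = 3^{r+1} + 2.
This completes the inductive step, so s(n) = 3^n + 2 for all n ≥ 0.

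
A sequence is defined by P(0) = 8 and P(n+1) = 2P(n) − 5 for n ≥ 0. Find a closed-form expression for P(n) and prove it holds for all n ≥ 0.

Claim: P(n) = 3·2^n + 5.

Base case: P(0) = 8, and 3·2^0 + 5 = 3 + 5 = 8.
Assume P(r) = 3·2^r + 5 for some r ≥ 0.
Then P(r+1) = 2P(r) − 5 = 2·(3·2^r + 5) − 5 = 6·2^r + 10 − 5 = 3·2^{r+1} + 5.
This completes the inductive step, so P(n) = 3·2^n + 5 for all n ≥ 0.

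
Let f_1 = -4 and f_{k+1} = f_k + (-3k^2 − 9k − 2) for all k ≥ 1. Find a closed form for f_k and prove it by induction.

Claim: f_k = -k^3 − 3k^2 + 2k − 2.

Base case: f_1 = -4, and -1^3 − 3·1^2 + 2·1 − 2 = -4.
Assume f_j = -j^3 − 3j^2 + 2j − 2.
Then f_{j+1} = f_j + (-3j^2 − 9j − 2) = (-j^3 − 3j^2 + 2j − 2) + (-3j^2 − 9j − 2) = -j^3 − 6j^2 − 7j − 4,
and -(j+1)^3 − 3·(j+1)^2 + 2·(j+1) − 2 = -j^3 − 6j^2 − 7j − 4.
Hence f_k = -k^3 − 3k^2 + 2k − 2 for every k ≥ 1, by induction.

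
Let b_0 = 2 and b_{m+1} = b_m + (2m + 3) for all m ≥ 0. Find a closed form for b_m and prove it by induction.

Claim: b_m = m^2 + 2m + 2.

Base case: b_0 = 2, and 0^2 + 2·0 + 2 = 2.
Assume b_k = k^2 + 2k + 2.
Then b_{k+1} = b_k + (2k + 3) = (k^2 + 2k + 2) + (2k + 3) = k^2 + 4k + 5,
and (k+1)^2 + 2·(k+1) + 2 = k^2 + 4k + 5.
This completes the inductive step, so b_m = m^2 + 2m + 2 for all m ≥ 0.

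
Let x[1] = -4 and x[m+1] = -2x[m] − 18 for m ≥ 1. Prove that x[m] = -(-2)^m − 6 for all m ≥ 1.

Base case: x[1] = -4, and -(-2)^1 − 6 = 2 − 6 = -4.
Assume x[k] = -(-2)^k − 6 for some k ≥ 1.
Then x[k+1] = -2x[k] − 18 = -2·(-(-2)^k − 6) − 18 = 2·(-2)^k + 12 − 18 = -(-2)^{k+1} − 6.
Hence x[m] = -(-2)^m − 6 for every m ≥ 1, by induction.

x[m] = -(-2)^m − 6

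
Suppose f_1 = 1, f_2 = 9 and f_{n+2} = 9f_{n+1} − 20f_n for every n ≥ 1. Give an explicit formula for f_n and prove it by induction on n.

Claim: f_n = 5^n − 4^n.

Base cases: f_1 = 1 and 5^1 − 4^1 = 1; f_2 = 9 and 5^2 − 4^2 = 9.
Assume f_i = 5^i − 4^i for all 1 ≤ i ≤ j, where j ≥ 2.
Then f_{j+1} = 9f_j − 20f_{j−1} = 9·(5^j − 4^j) − 20·(5^{j−1} − 4^{j−1}) = (9·5 − 20)5^{j−1} − (9·4 − 20)4^{j−1} = 25·5^{j−1} − 16·4^{j−1} = 5^{j+1} − 4^{j+1}.
This completes the inductive step, so f_n = 5^n − 4^n for all n ≥ 1.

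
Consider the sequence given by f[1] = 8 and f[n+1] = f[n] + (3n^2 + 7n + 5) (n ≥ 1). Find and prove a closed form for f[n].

Claim: f[n] = n^3 + 2n^2 + 2n + 3.

Base case: f[1] = 8, and 1^3 + 2·1^2 + 2·1 + 3 = 8.
Assume f[j] = j^3 + 2j^2 + 2j + 3.
Then f[j+1] = f[j] + (3j^2 + 7j + 5) = (j^3 + 2j^2 + 2j + 3) + (3j^2 + 7j + 5) = j^3 + 5j^2 + 9j + 8,
and (j+1)^3 + 2·(j+1)^2 + 2·(j+1) + 3 = j^3 + 5j^2 + 9j + 8.
By induction, f[n] = n^3 + 2n^2 + 2n + 3 for all n ≥ 1.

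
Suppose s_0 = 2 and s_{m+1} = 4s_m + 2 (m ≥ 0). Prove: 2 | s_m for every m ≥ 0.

Base case: s_0 = 2 = 2·1, so 2 | s_0.
Assume 2 | s_j, so s_j = 2t for some integer t.
Then s_{j+1} = 4s_j + 2 = 4·(2t) + 2 = 2(4t + 1), so 2 | s_{j+1}.
So the property holds for j+1, and by induction 2 | s_m for all m ≥ 0.

2 | s_m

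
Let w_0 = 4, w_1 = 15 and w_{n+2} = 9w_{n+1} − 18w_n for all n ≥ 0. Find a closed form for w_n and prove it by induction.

Claim: w_n = 3·3^n + 6^n.

Base cases: w_0 = 4 and 3·3^0 + 6^0 = 4; w_1 = 15 and 3·3^1 + 6^1 = 15.
Assume w_j = 3·3^j + 6^j for all 0 ≤ j ≤ r, where r ≥ 1.
Then w_{r+1} = 9w_r − 18w_{r−1} = 9·(3·3^r + 6^r) − 18·(3·3^{r−1} + 6^{r−1}) = 3·(9·3 − 18)3^{r−1} + (9·6 − 18)6^{r−1} = 27·3^{r−1} + 36·6^{r−1} = 3·3^{r+1} + 6^{r+1}.
This completes the inductive step, so w_n = 3·3^n + 6^n for all n ≥ 0.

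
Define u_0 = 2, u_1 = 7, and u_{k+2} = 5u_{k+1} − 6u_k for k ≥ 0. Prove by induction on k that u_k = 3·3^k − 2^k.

Base cases: u_0 = 2 and 3·3^0 − 2^0 = 2; u_1 = 7 and 3·3^1 − 2^1 = 7.
Assume u_j = 3·3^j − 2^j for all 0 ≤ j ≤ m, where m ≥ 1.
Then u_{m+1} = 5u_m − 6u_{m−1} = 5·(3·3^m − 2^m) − 6·(3·3^{m−1} − 2^{m−1}) = 3·(5·3 − 6)3^{m−1} − (5·2 − 6)2^{m−1} = 27·3^{m−1} − 4·2^{m−1} = 3·3^{m+1} − 2^{m+1}.
So the formula holds for m+1, and by strong induction u_k = 3·3^k − 2^k for all k ≥ 0.

u_k = 3·3^k − 2^k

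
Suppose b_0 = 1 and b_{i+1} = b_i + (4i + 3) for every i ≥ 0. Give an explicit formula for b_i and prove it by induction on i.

Claim: b_i = 2i^2 + i + 1.

Base case: b_0 = 1, and 2·0^2 + 0 + 1 = 1.
Assume b_k = 2k^2 + k + 1.
Then b_{k+1} = b_k + (4k + 3) = (2k^2 + k + 1) + (4k + 3) = 2k^2 + 5k + 4,
and 2·(k+1)^2 + (k+1) + 1 = 2k^2 + 5k + 4.
This completes the inductive step, so b_i = 2i^2 + i + 1 for all i ≥ 0.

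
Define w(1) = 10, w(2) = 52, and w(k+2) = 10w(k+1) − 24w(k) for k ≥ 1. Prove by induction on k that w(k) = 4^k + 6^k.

Base cases: w(1) = 10 and 4^1 + 6^1 = 10; w(2) = 52 and 4^2 + 6^2 = 52.
Assume w(j) = 4^j + 6^j for all 1 ≤ j ≤ r, where r ≥ 2.
Then w(r+1) = 10w(r) − 24w(r−1) = 10·(4^r + 6^r) − 24·(4^{r−1} + 6^{r−1}) = (10·4 − 24)4^{r−1} + (10·6 − 24)6^{r−1} = 16·4^{r−1} + 36·6^{r−1} = 4^{r+1} + 6^{r+1}.
Hence w(k) = 4^k + 6^k for every k ≥ 1, by strong induction.

w(k) = 4^k + 6^k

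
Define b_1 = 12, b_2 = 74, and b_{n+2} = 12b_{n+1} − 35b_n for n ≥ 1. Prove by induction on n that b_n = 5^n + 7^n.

Base cases: b_1 = 12 and 5^1 + 7^1 = 12; b_2 = 74 and 5^2 + 7^2 = 74.
Assume b_j = 5^j + 7^j for all 1 ≤ j ≤ m, where m ≥ 2.
Then b_{m+1} = 12b_m − 35b_{m−1} = 12·(5^m + 7^m) − 35·(5^{m−1} + 7^{m−1}) = (12·5 − 35)5^{m−1} + (12·7 − 35)7^{m−1} = 25·5^{m−1} + 49·7^{m−1} = 5^{m+1} + 7^{m+1}.
Hence b_n = 5^n + 7^n for every n ≥ 1, by strong induction.

b_n = 5^n + 7^n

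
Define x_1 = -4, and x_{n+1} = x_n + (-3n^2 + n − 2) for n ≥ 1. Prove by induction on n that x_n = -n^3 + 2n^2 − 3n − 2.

Base case: x_1 = -4, and -1^3 + 2·1^2 − 3·1 − 2 = -4.
Assume x_m = -m^3 + 2m^2 − 3m − 2.
Then x_{m+1} = x_m + (-3m^2 + m − 2) = (-m^3 + 2m^2 − 3m − 2) + (-3m^2 + m − 2) = -m^3 − m^2 − 2m − 4,
and -(m+1)^3 + 2·(m+1)^2 − 3·(m+1) − 2 = -m^3 − m^2 − 2m − 4.
By induction, x_n = -n^3 + 2n^2 − 3n − 2 for all n ≥ 1.

x_n = -n^3 + 2n^2 − 3n − 2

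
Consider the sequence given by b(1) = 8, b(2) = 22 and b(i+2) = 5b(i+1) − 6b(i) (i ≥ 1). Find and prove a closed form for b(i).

Claim: b(i) = 2^i + 2·3^i.

Base cases: b(1) = 8 and 2^1 + 2·3^1 = 8; b(2) = 22 and 2^2 + 2·3^2 = 22.
Assume b(j) = 2^j + 2·3^j for all 1 ≤ j ≤ m, where m ≥ 2.
Then b(m+1) = 5b(m) − 6b(m−1) = 5·(2^m + 2·3^m) − 6·(2^{m−1} + 2·3^{m−1}) = (5·2 − 6)2^{m−1} + 2·(5·3 − 6)3^{m−1} = 4·2^{m−1} + 18·3^{m−1} = 2^{m+1} + 2·3^{m+1}.
So the formula holds for m+1, and by strong induction b(i) = 2^i + 2·3^i for all i ≥ 1.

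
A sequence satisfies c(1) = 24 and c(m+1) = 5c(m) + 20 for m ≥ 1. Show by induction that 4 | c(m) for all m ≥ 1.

Base case: c(1) = 24 = 4·6, so 4 | c(1).
Assume 4 | c(k), so c(k) = 4t for some integer t.
Then c(k+1) = 5c(k) + 20 = 5·(4t) + 20 = 4(5t + 5), so 4 | c(k+1).
This completes the inductive step, so 4 | c(m) for all m ≥ 1.

4 | c(m)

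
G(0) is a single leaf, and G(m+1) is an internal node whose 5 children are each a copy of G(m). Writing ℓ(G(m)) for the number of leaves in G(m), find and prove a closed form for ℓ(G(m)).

Claim: ℓ(G(m)) = 5^m.

Base case: ℓ(G(0)) = 1, and 5^0 = 1.
Assume ℓ(G(j)) = 5^j.
Then ℓ(G(j+1)) = 5·ℓ(G(j)) = 5·5^j = 5^{j+1}.
So the formula holds for j+1, and by induction ℓ(G(m)) = 5^m for all m ≥ 0.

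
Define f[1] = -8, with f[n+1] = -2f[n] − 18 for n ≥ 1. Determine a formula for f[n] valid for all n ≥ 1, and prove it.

Claim: f[n] = (-2)^n − 6.

Base case: f[1] = -8, and (-2)^1 − 6 = -2 − 6 = -8.
Assume f[r] = (-2)^r − 6 for some r ≥ 1.
Then f[r+1] = -2f[r] − 18 = -2·((-2)^r − 6) − 18 = -2·(-2)^r + 12 − 18 = (-2)^{r+1} − 6.
This completes the inductive step, so f[n] = (-2)^n − 6 for all n ≥ 1.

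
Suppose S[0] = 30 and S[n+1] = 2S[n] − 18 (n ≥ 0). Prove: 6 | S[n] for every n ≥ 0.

Base case: S[0] = 30 = 6·5, so 6 | S[0].
Assume 6 | S[k], so S[k] = 6t for some integer t.
Then S[k+1] = 2S[k] − 18 = 2·(6t) − 18 = 6(2t − 3), so 6 | S[k+1].
Hence 6 | S[n] for every n ≥ 0, by induction.

6 | S[n]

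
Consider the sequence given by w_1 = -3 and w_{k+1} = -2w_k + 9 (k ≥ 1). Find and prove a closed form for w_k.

Claim: w_k = 3·(-2)^k + 3.

Base case: w_1 = -3, and 3·(-2)^1 + 3 = -6 + 3 = -3.
Assume w_r = 3·(-2)^r + 3 for some r ≥ 1.
Then w_{r+1} = -2w_r + 9 = -2·(3·(-2)^r + 3) + 9 = -6·(-2)^r − 6 + 9 = 3·(-2)^{r+1} + 3.
This completes the inductive step, so w_k = 3·(-2)^k + 3 for all k ≥ 1.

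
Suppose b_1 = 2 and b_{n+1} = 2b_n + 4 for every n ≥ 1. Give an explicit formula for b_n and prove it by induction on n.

Claim: b_n = 3·2^n − 4.

Base case: b_1 = 2, and 3·2^1 − 4 = 6 − 4 = 2.
Assume b_j = 3·2^j − 4 for some j ≥ 1.
Then b_{j+1} = 2b_j + 4 = 2·(3·2^j − 4) + 4 = 6·2^j − 8 + 4 = 3·2^{j+1} − 4.
Hence b_n = 3·2^n − 4 for every n ≥ 1, by induction.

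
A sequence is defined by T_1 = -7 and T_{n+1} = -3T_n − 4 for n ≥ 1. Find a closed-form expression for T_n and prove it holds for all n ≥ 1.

Claim: T_n = 2·(-3)^n − 1.

Base case: T_1 = -7, and 2·(-3)^1 − 1 = -6 − 1 = -7.
Assume T_k = 2·(-3)^k − 1 for some k ≥ 1.
Then T_{k+1} = -3T_k − 4 = -3·(2·(-3)^k − 1) − 4 = -6·(-3)^k + 3 − 4 = 2·(-3)^{k+1} − 1.
Hence T_n = 2·(-3)^n − 1 for every n ≥ 1, by induction.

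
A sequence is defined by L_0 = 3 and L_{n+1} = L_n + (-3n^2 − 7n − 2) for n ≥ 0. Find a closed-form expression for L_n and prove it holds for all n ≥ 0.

Claim: L_n = -n^3 − 2n^2 + n + 3.

Base case: L_0 = 3, and -0^3 − 2·0^2 + 0 + 3 = 3.
Assume L_m = -m^3 − 2m^2 + m + 3.
Then L_{m+1} = L_m + (-3m^2 − 7m − 2) = (-m^3 − 2m^2 + m + 3) + (-3m^2 − 7m − 2) = -m^3 − 5m^2 − 6m + 1,
and -(m+1)^3 − 2·(m+1)^2 + (m+1) + 3 = -m^3 − 5m^2 − 6m + 1.
Hence L_n = -n^3 − 2n^2 + n + 3 for every n ≥ 0, by induction.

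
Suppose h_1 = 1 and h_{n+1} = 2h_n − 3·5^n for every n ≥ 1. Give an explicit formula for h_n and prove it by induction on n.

Claim: h_n = 3·2^n − 5^n.

Base case: h_1 = 1, and 3·2^1 − 5^1 = 6 − 5 = 1.
Assume h_r = 3·2^r − 5^r for some r ≥ 1.
Then h_{r+1} = 2h_r − 3·5^r = 2·(3·2^r − 5^r) − 3·5^r = 3·2^{r+1} − 2·5^r − 3·5^r = 3·2^{r+1} − 5·5^r = 3·2^{r+1} − 5^{r+1}.
So the formula holds for r+1, and by induction h_n = 3·2^n − 5^n for all n ≥ 1.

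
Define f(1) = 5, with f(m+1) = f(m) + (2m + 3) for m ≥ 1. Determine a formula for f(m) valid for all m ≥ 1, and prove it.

Claim: f(m) = m^2 + 2m + 2.

Base case: f(1) = 5, and 1^2 + 2·1 + 2 = 5.
Assume f(r) = r^2 + 2r + 2.
Then f(r+1) = f(r) + (2r + 3) = (r^2 + 2r + 2) + (2r + 3) = r^2 + 4r + 5,
and (r+1)^2 + 2·(r+1) + 2 = r^2 + 4r + 5.
This completes the inductive step, so f(m) = m^2 + 2m + 2 for all m ≥ 1.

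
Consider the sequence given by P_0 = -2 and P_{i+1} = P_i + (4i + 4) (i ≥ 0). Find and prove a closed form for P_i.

Claim: P_i = 2i^2 + 2i − 2.

Base case: P_0 = -2, and 2·0^2 + 2·0 − 2 = -2.
Assume P_r = 2r^2 + 2r − 2.
Then P_{r+1} = P_r + (4r + 4) = (2r^2 + 2r − 2) + (4r + 4) = 2r^2 + 6r + 2,
and 2·(r+1)^2 + 2·(r+1) − 2 = 2r^2 + 6r + 2.
Hence P_i = 2i^2 + 2i − 2 for every i ≥ 0, by induction.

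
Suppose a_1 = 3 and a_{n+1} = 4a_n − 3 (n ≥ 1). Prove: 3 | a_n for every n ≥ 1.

Base case: a_1 = 3 = 3·1, so 3 | a_1.
Assume 3 | a_m, so a_m = 3t for some integer t.
Then a_{m+1} = 4a_m − 3 = 4·(3t) − 3 = 3(4t − 1), so 3 | a_{m+1}.
So the property holds for m+1, and by induction 3 | a_n for all n ≥ 1.

3 | a_n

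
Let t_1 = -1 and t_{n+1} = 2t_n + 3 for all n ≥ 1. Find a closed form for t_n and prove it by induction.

Claim: t_n = 2^n − 3.

Base case: t_1 = -1, and 2^1 − 3 = 2 − 3 = -1.
Assume t_k = 2^k − 3 for some k ≥ 1.
Then t_{k+1} = 2t_k + 3 = 2·(2^k − 3) + 3 = 2^{k+1} − 6 + 3 = 2^{k+1} − 3.
By induction, t_n = 2^n − 3 for all n ≥ 1.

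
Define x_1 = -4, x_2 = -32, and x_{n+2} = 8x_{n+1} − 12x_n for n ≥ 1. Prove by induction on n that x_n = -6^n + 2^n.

Base cases: x_1 = -4 and -6^1 + 2^1 = -4; x_2 = -32 and -6^2 + 2^2 = -32.
Assume x_j = -6^j + 2^j for all 1 ≤ j ≤ m, where m ≥ 2.
Then x_{m+1} = 8x_m − 12x_{m−1} = 8·(-6^m + 2^m) − 12·(-6^{m−1} + 2^{m−1}) = -(8·6 − 12)6^{m−1} + (8·2 − 12)2^{m−1} = -36·6^{m−1} + 4·2^{m−1} = -6^{m+1} + 2^{m+1}.
So the formula holds for m+1, and by strong induction x_n = -6^n + 2^n for all n ≥ 1.

x_n = -6^n + 2^n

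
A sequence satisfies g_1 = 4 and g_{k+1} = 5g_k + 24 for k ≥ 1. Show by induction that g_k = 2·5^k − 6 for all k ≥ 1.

Base case: g_1 = 4, and 2·5^1 − 6 = 10 − 6 = 4.
Assume g_r = 2·5^r − 6 for some r ≥ 1.
Then g_{r+1} = 5g_r + 24 = 5·(2·5^r − 6) + 24 = 10·5^r − 30 + 24 = 2·5^{r+1} − 6.
This completes the inductive step, so g_k = 2·5^k − 6 for all k ≥ 1.

g_k = 2·5^k − 6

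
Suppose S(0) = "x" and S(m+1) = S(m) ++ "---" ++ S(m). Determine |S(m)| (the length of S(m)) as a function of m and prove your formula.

Claim: |S(m)| = 2^{m+2} − 3.

Base case: |S(0)| = 1, and 2^{0+2} − 3 = 1.
Assume |S(r)| = 2^{r+2} − 3.
Then |S(r+1)| = |S(r)| + 3 + |S(r)| = 2|S(r)| + 3 = 2(2^{r+2} − 3) + 3 = 2^{r+3} − 6 + 3 = 2^{r+3} − 3.
Hence |S(m)| = 2^{m+2} − 3 for every m ≥ 0, by induction.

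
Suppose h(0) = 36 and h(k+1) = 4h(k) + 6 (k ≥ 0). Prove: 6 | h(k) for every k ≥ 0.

Base case: h(0) = 36 = 6·6, so 6 | h(0).
Assume 6 | h(j), so h(j) = 6t for some integer t.
Then h(j+1) = 4h(j) + 6 = 4·(6t) + 6 = 6(4t + 1), so 6 | h(j+1).
So the property holds for j+1, and by induction 6 | h(k) for all k ≥ 0.

6 | h(k)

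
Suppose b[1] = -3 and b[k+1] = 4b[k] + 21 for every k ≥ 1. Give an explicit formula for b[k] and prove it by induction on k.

Claim: b[k] = 4^k − 7.

Base case: b[1] = -3, and 4^1 − 7 = 4 − 7 = -3.
Assume b[r] = 4^r − 7 for some r ≥ 1.
Then b[r+1] = 4b[r] + 21 = 4·(4^r − 7) + 21 = 4^{r+1} − 28 + 21 = 4^{r+1} − 7.
Hence b[k] = 4^k − 7 for every k ≥ 1, by induction.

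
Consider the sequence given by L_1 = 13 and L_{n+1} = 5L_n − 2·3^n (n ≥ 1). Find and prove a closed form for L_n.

Claim: L_n = 2·5^n + 3^n.

Base case: L_1 = 13, and 2·5^1 + 3^1 = 10 + 3 = 13.
Assume L_j = 2·5^j + 3^j for some j ≥ 1.
Then L_{j+1} = 5L_j − 2·3^j = 5·(2·5^j + 3^j) − 2·3^j = 2·5^{j+1} + 5·3^j − 2·3^j = 2·5^{j+1} + 3·3^j = 2·5^{j+1} + 3^{j+1}.
This completes the inductive step, so L_n = 2·5^n + 3^n for all n ≥ 1.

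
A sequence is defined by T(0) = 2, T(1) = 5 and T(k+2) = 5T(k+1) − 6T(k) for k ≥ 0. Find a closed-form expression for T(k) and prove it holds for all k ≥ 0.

Claim: T(k) = 3^k + 2^k.

Base cases: T(0) = 2 and 3^0 + 2^0 = 2; T(1) = 5 and 3^1 + 2^1 = 5.
Assume T(j) = 3^j + 2^j for all 0 ≤ j ≤ r, where r ≥ 1.
Then T(r+1) = 5T(r) − 6T(r−1) = 5·(3^r + 2^r) − 6·(3^{r−1} + 2^{r−1}) = (5·3 − 6)3^{r−1} + (5·2 − 6)2^{r−1} = 9·3^{r−1} + 4·2^{r−1} = 3^{r+1} + 2^{r+1}.
This completes the inductive step, so T(k) = 3^k + 2^k for all k ≥ 0.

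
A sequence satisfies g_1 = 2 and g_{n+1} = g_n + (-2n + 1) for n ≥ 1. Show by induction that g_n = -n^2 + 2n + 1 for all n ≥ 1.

Base case: g_1 = 2, and -1^2 + 2·1 + 1 = 2.
Assume g_r = -r^2 + 2r + 1.
Then g_{r+1} = g_r + (-2r + 1) = (-r^2 + 2r + 1) + (-2r + 1) = -r^2 + 2,
and -(r+1)^2 + 2·(r+1) + 1 = -r^2 + 2.
Hence g_n = -n^2 + 2n + 1 for every n ≥ 1, by induction.

g_n = -n^2 + 2n + 1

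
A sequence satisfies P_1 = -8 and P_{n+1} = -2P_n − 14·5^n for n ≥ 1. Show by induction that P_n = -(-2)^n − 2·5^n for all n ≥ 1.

Base case: P_1 = -8, and -(-2)^1 − 2·5^1 = 2 − 10 = -8.
Assume P_m = -(-2)^m − 2·5^m for some m ≥ 1.
Then P_{m+1} = -2P_m − 14·5^m = -2·(-(-2)^m − 2·5^m) − 14·5^m = -(-2)^{m+1} + 4·5^m − 14·5^m = -(-2)^{m+1} − 10·5^m = -(-2)^{m+1} − 2·5^{m+1}.
Hence P_n = -(-2)^n − 2·5^n for every n ≥ 1, by induction.

P_n = -(-2)^n − 2·5^n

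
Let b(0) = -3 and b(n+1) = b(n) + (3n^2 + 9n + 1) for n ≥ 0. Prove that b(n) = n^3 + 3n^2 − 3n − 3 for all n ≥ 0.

Base case: b(0) = -3, and 0^3 + 3·0^2 − 3·0 − 3 = -3.
Assume b(r) = r^3 + 3r^2 − 3r − 3.
Then b(r+1) = b(r) + (3r^2 + 9r + 1) = (r^3 + 3r^2 − 3r − 3) + (3r^2 + 9r + 1) = r^3 + 6r^2 + 6r − 2,
and (r+1)^3 + 3·(r+1)^2 − 3·(r+1) − 3 = r^3 + 6r^2 + 6r − 2.
This completes the inductive step, so b(n) = n^3 + 3n^2 − 3n − 3 for all n ≥ 0.

b(n) = n^3 + 3n^2 − 3n − 3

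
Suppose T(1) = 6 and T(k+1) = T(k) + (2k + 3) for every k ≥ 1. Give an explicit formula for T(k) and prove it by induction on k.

Claim: T(k) = k^2 + 2k + 3.

Base case: T(1) = 6, and 1^2 + 2·1 + 3 = 6.
Assume T(m) = m^2 + 2m + 3.
Then T(m+1) = T(m) + (2m + 3) = (m^2 + 2m + 3) + (2m + 3) = m^2 + 4m + 6,
and (m+1)^2 + 2·(m+1) + 3 = m^2 + 4m + 6.
Hence T(k) = k^2 + 2k + 3 for every k ≥ 1, by induction.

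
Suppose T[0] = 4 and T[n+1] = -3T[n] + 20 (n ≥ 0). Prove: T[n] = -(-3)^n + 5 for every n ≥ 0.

Base case: T[0] = 4, and -(-3)^0 + 5 = -1 + 5 = 4.
Assume T[j] = -(-3)^j + 5 for some j ≥ 0.
Then T[j+1] = -3T[j] + 20 = -3·(-(-3)^j + 5) + 20 = 3·(-3)^j − 15 + 20 = -(-3)^{j+1} + 5.
This completes the inductive step, so T[n] = -(-3)^n + 5 for all n ≥ 0.

T[n] = -(-3)^n + 5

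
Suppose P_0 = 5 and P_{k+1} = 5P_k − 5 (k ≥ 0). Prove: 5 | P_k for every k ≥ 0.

Base case: P_0 = 5 = 5·1, so 5 | P_0.
Assume 5 | P_m, so P_m = 5t for some integer t.
Then P_{m+1} = 5P_m − 5 = 5·(5t) − 5 = 5(5t − 1), so 5 | P_{m+1}.
So the property holds for m+1, and by induction 5 | P_k for all k ≥ 0.

5 | P_k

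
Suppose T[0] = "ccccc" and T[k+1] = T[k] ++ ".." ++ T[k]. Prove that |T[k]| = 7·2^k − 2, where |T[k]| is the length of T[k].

Base case: |T[0]| = 5, and 7·2^0 − 2 = 5.
Assume |T[j]| = 7·2^j − 2.
Then |T[j+1]| = |T[j]| + 2 + |T[j]| = 2|T[j]| + 2 = 2(7·2^j − 2) + 2 = 7·2^{j+1} − 4 + 2 = 7·2^{j+1} − 2.
By induction, |T[k]| = 7·2^k − 2 for all k ≥ 0.

|T[k]| = 7·2^k − 2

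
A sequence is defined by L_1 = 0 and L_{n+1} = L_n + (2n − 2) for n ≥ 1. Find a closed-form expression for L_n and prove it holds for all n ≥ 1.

Claim: L_n = n^2 − 3n + 2.

Base case: L_1 = 0, and 1^2 − 3·1 + 2 = 0.
Assume L_m = m^2 − 3m + 2.
Then L_{m+1} = L_m + (2m − 2) = (m^2 − 3m + 2) + (2m − 2) = m^2 − m,
and (m+1)^2 − 3·(m+1) + 2 = m^2 − m.
This completes the inductive step, so L_n = n^2 − 3n + 2 for all n ≥ 1.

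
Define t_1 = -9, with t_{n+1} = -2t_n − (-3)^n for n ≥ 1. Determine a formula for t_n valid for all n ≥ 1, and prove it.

Claim: t_n = 3·(-2)^n + (-3)^n.

Base case: t_1 = -9, and 3·(-2)^1 + (-3)^1 = -6 − 3 = -9.
Assume t_r = 3·(-2)^r + (-3)^r for some r ≥ 1.
Then t_{r+1} = -2t_r − (-3)^r = -2·(3·(-2)^r + (-3)^r) − (-3)^r = 3·(-2)^{r+1} − 2·(-3)^r − (-3)^r = 3·(-2)^{r+1} − 3·(-3)^r = 3·(-2)^{r+1} + (-3)^{r+1}.
By induction, t_n = 3·(-2)^n + (-3)^n for all n ≥ 1.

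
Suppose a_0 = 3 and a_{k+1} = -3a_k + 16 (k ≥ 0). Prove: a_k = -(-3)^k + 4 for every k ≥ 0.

Base case: a_0 = 3, and -(-3)^0 + 4 = -1 + 4 = 3.
Assume a_j = -(-3)^j + 4 for some j ≥ 0.
Then a_{j+1} = -3a_j + 16 = -3·(-(-3)^j + 4) + 16 = 3·(-3)^j − 12 + 16 = -(-3)^{j+1} + 4.
Hence a_k = -(-3)^k + 4 for every k ≥ 0, by induction.

a_k = -(-3)^k + 4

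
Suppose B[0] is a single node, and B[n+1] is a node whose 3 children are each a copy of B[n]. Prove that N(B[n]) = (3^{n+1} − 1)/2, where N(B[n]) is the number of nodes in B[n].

Base case: N(B[0]) = 1, and (3^{0+1} − 1)/2 = 1.
Assume N(B[r]) = (3^{r+1} − 1)/2.
Then N(B[r+1]) = 1 + 3N(B[r]) = 1 + 3·(3^{r+1} − 1)/2 = 1 + (3^{r+2} − 3)/2 = (2 + 3^{r+2} − 3)/2 = (3^{r+2} − 1)/2.
Hence N(B[n]) = (3^{n+1} − 1)/2 for every n ≥ 0, by induction.

N(B[n]) = (3^{n+1} − 1)/2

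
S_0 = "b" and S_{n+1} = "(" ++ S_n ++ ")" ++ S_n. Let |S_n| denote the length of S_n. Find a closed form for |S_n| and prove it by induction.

Claim: |S_n| = 3·2^n − 2.

Base case: |S_0| = 1, and 3·2^0 − 2 = 1.
Assume |S_r| = 3·2^r − 2.
Then |S_{r+1}| = 1 + |S_r| + 1 + |S_r| = 2|S_r| + 2 = 2(3·2^r − 2) + 2 = 3·2^{r+1} − 4 + 2 = 3·2^{r+1} − 2.
So the formula holds for r+1, and by induction |S_n| = 3·2^n − 2 for all n ≥ 0.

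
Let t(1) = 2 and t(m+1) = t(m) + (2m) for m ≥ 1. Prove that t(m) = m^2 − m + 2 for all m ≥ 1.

Base case: t(1) = 2, and 1^2 − 1 + 2 = 2.
Assume t(k) = k^2 − k + 2.
Then t(k+1) = t(k) + (2k) = (k^2 − k + 2) + (2k) = k^2 + k + 2,
and (k+1)^2 − (k+1) + 2 = k^2 + k + 2.
This completes the inductive step, so t(m) = m^2 − m + 2 for all m ≥ 1.

t(m) = m^2 − m + 2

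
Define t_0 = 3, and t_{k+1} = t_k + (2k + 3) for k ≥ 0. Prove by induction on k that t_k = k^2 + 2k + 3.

Base case: t_0 = 3, and 0^2 + 2·0 + 3 = 3.
Assume t_m = m^2 + 2m + 3.
Then t_{m+1} = t_m + (2m + 3) = (m^2 + 2m + 3) + (2m + 3) = m^2 + 4m + 6,
and (m+1)^2 + 2·(m+1) + 3 = m^2 + 4m + 6.
This completes the inductive step, so t_k = k^2 + 2k + 3 for all k ≥ 0.

t_k = k^2 + 2k + 3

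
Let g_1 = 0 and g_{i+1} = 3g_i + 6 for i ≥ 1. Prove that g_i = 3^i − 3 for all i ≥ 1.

Base case: g_1 = 0, and 3^1 − 3 = 3 − 3 = 0.
Assume g_m = 3^m − 3 for some m ≥ 1.
Then g_{m+1} = 3g_m + 6 = 3·(3^m − 3) + 6 = 3^{m+1} − 9 + 6 = 3^{m+1} − 3.
Hence g_i = 3^i − 3 for every i ≥ 1, by induction.

g_i = 3^i − 3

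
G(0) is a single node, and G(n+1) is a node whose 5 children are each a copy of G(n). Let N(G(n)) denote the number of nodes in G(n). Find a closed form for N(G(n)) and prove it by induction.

Claim: N(G(n)) = (5^{n+1} − 1)/4.

Base case: N(G(0)) = 1, and (5^{0+1} − 1)/4 = 1.
Assume N(G(m)) = (5^{m+1} − 1)/4.
Then N(G(m+1)) = 1 + 5N(G(m)) = 1 + 5·(5^{m+1} − 1)/4 = 1 + (5^{m+2} − 5)/4 = (4 + 5^{m+2} − 5)/4 = (5^{m+2} − 1)/4.
By induction, N(G(n)) = (5^{n+1} − 1)/4 for all n ≥ 0.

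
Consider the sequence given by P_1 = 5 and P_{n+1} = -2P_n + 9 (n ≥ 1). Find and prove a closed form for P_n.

Claim: P_n = -(-2)^n + 3.

Base case: P_1 = 5, and -(-2)^1 + 3 = 2 + 3 = 5.
Assume P_m = -(-2)^m + 3 for some m ≥ 1.
Then P_{m+1} = -2P_m + 9 = -2·(-(-2)^m + 3) + 9 = 2·(-2)^m − 6 + 9 = -(-2)^{m+1} + 3.
By induction, P_n = -(-2)^n + 3 for all n ≥ 1.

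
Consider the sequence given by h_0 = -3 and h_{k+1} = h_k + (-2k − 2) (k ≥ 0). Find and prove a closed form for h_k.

Claim: h_k = -k^2 − k − 3.

Base case: h_0 = -3, and -0^2 − 0 − 3 = -3.
Assume h_j = -j^2 − j − 3.
Then h_{j+1} = h_j + (-2j − 2) = (-j^2 − j − 3) + (-2j − 2) = -j^2 − 3j − 5,
and -(j+1)^2 − (j+1) − 3 = -j^2 − 3j − 5.
By induction, h_k = -k^2 − k − 3 for all k ≥ 0.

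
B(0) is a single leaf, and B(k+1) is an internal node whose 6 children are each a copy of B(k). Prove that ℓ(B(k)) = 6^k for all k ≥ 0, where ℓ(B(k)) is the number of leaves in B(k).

Base case: ℓ(B(0)) = 1, and 6^0 = 1.
Assume ℓ(B(j)) = 6^j.
Then ℓ(B(j+1)) = 6·ℓ(B(j)) = 6·6^j = 6^{j+1}.
So the formula holds for j+1, and by induction ℓ(B(k)) = 6^k for all k ≥ 0.

ℓ(B(k)) = 6^k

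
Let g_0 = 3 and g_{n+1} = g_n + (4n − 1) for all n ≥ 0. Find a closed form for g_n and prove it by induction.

Claim: g_n = 2n^2 − 3n + 3.

Base case: g_0 = 3, and 2·0^2 − 3·0 + 3 = 3.
Assume g_k = 2k^2 − 3k + 3.
Then g_{k+1} = g_k + (4k − 1) = (2k^2 − 3k + 3) + (4k − 1) = 2k^2 + k + 2,
and 2·(k+1)^2 − 3·(k+1) + 3 = 2k^2 + k + 2.
Hence g_n = 2n^2 − 3n + 3 for every n ≥ 0, by induction.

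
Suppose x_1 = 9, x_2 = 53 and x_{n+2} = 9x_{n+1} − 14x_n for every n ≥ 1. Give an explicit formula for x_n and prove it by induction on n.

Claim: x_n = 2^n + 7^n.

Base cases: x_1 = 9 and 2^1 + 7^1 = 9; x_2 = 53 and 2^2 + 7^2 = 53.
Assume x_j = 2^j + 7^j for all 1 ≤ j ≤ k, where k ≥ 2.
Then x_{k+1} = 9x_k − 14x_{k−1} = 9·(2^k + 7^k) − 14·(2^{k−1} + 7^{k−1}) = (9·2 − 14)2^{k−1} + (9·7 − 14)7^{k−1} = 4·2^{k−1} + 49·7^{k−1} = 2^{k+1} + 7^{k+1}.
By strong induction, x_n = 2^n + 7^n for all n ≥ 1.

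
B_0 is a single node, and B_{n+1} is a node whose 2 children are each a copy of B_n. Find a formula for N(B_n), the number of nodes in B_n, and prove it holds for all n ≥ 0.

Claim: N(B_n) = 2^{n+1} − 1.

Base case: N(B_0) = 1, and 2^{0+1} − 1 = 1.
Assume N(B_k) = 2^{k+1} − 1.
Then N(B_{k+1}) = 1 + 2N(B_k) = 1 + 2(2^{k+1} − 1) = 2^{k+2} − 2 + 1 = 2^{k+2} − 1.
By induction, N(B_n) = 2^{n+1} − 1 for all n ≥ 0.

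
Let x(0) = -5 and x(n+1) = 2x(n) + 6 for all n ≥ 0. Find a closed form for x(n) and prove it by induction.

Claim: x(n) = 2^n − 6.

Base case: x(0) = -5, and 2^0 − 6 = 1 − 6 = -5.
Assume x(m) = 2^m − 6 for some m ≥ 0.
Then x(m+1) = 2x(m) + 6 = 2·(2^m − 6) + 6 = 2^{m+1} − 12 + 6 = 2^{m+1} − 6.
So the formula holds for m+1, and by induction x(n) = 2^n − 6 for all n ≥ 0.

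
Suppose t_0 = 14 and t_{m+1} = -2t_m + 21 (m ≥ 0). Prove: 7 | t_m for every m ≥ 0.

Base case: t_0 = 14 = 7·2, so 7 | t_0.
Assume 7 | t_j, so t_j = 7s for some integer s.
Then t_{j+1} = -2t_j + 21 = -2·(7s) + 21 = 7(-2s + 3), so 7 | t_{j+1}.
By induction, 7 | t_m for all m ≥ 0.

7 | t_m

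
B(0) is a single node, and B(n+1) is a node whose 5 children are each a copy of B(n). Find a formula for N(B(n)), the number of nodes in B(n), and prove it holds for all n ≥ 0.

Claim: N(B(n)) = (5^{n+1} − 1)/4.

Base case: N(B(0)) = 1, and (5^{0+1} − 1)/4 = 1.
Assume N(B(j)) = (5^{j+1} − 1)/4.
Then N(B(j+1)) = 1 + 5N(B(j)) = 1 + 5·(5^{j+1} − 1)/4 = 1 + (5^{j+2} − 5)/4 = (4 + 5^{j+2} − 5)/4 = (5^{j+2} − 1)/4.
This completes the inductive step, so N(B(n)) = (5^{n+1} − 1)/4 for all n ≥ 0.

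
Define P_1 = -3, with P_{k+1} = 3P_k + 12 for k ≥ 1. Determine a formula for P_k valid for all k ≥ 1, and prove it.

Claim: P_k = 3^k − 6.

Base case: P_1 = -3, and 3^1 − 6 = 3 − 6 = -3.
Assume P_r = 3^r − 6 for some r ≥ 1.
Then P_{r+1} = 3P_r + 12 = 3·(3^r − 6) + 12 = 3^{r+1} − 18 + 12 = 3^{r+1} − 6.
This completes the inductive step, so P_k = 3^k − 6 for all k ≥ 1.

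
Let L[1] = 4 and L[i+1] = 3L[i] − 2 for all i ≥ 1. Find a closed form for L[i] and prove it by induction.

Claim: L[i] = 3^i + 1.

Base case: L[1] = 4, and 3^1 + 1 = 3 + 1 = 4.
Assume L[j] = 3^j + 1 for some j ≥ 1.
Then L[j+1] = 3L[j] − 2 = 3·(3^j + 1) − 2 = 3^{j+1} + 3 − 2 = 3^{j+1} + 1.
By induction, L[i] = 3^i + 1 for all i ≥ 1.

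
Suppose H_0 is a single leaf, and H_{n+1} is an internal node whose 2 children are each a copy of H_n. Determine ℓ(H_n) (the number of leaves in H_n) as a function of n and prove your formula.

Claim: ℓ(H_n) = 2^n.

Base case: ℓ(H_0) = 1, and 2^0 = 1.
Assume ℓ(H_k) = 2^k.
Then ℓ(H_{k+1}) = 2·ℓ(H_k) = 2·2^k = 2^{k+1}.
By induction, ℓ(H_n) = 2^n for all n ≥ 0.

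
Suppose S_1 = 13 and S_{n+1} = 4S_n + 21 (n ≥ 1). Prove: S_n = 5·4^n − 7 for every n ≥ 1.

Base case: S_1 = 13, and 5·4^1 − 7 = 20 − 7 = 13.
Assume S_m = 5·4^m − 7 for some m ≥ 1.
Then S_{m+1} = 4S_m + 21 = 4·(5·4^m − 7) + 21 = 20·4^m − 28 + 21 = 5·4^{m+1} − 7.
So the formula holds for m+1, and by induction S_n = 5·4^n − 7 for all n ≥ 1.

S_n = 5·4^n − 7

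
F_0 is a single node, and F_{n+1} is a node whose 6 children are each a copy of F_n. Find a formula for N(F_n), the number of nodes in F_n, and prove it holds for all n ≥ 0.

Claim: N(F_n) = (6^{n+1} − 1)/5.

Base case: N(F_0) = 1, and (6^{0+1} − 1)/5 = 1.
Assume N(F_k) = (6^{k+1} − 1)/5.
Then N(F_{k+1}) = 1 + 6N(F_k) = 1 + 6·(6^{k+1} − 1)/5 = 1 + (6^{k+2} − 6)/5 = (5 + 6^{k+2} − 6)/5 = (6^{k+2} − 1)/5.
So the formula holds for k+1, and by induction N(F_n) = (6^{n+1} − 1)/5 for all n ≥ 0.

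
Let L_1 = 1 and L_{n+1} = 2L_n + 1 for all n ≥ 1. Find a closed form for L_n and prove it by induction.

Claim: L_n = 2^n − 1.

Base case: L_1 = 1, and 2^1 − 1 = 2 − 1 = 1.
Assume L_r = 2^r − 1 for some r ≥ 1.
Then L_{r+1} = 2L_r + 1 = 2·(2^r − 1) + 1 = 2^{r+1} − 2 + 1 = 2^{r+1} − 1.
So the formula holds for r+1, and by induction L_n = 2^n − 1 for all n ≥ 1.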